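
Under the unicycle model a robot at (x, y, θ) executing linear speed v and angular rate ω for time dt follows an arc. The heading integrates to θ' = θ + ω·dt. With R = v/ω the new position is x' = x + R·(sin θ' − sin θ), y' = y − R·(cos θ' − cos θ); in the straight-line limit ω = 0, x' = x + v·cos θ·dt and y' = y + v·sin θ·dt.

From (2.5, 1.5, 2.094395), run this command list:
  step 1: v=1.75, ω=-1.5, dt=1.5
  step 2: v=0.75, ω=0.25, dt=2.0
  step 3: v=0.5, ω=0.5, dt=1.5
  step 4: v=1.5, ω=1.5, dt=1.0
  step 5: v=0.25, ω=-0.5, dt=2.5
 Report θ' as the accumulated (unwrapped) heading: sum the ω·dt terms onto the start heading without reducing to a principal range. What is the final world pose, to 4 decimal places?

step 1: θ'=-0.1556 (R=-1.1667) → pose (3.6912, 3.2359, -0.1556)
step 2: θ'=0.3444 (R=3.0000) → pose (5.1690, 3.3758, 0.3444)
step 3: θ'=1.0944 (R=1.0000) → pose (5.7200, 3.8585, 1.0944)
step 4: θ'=2.5944 (R=1.0000) → pose (5.3517, 5.1711, 2.5944)
step 5: θ'=1.3444 (R=-0.5000) → pose (5.1246, 5.7103, 1.3444)

(5.1246, 5.7103, 1.3444)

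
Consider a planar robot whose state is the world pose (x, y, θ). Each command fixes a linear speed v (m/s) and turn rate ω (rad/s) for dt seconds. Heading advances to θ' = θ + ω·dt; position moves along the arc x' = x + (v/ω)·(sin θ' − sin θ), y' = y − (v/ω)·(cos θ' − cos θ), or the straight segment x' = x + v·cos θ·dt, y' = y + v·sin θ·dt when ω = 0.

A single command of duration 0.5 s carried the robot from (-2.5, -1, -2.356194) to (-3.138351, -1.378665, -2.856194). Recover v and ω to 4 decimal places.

Δθ = -2.856194 − -2.356194 = -0.500000
ω = Δθ/dt = -0.500000/0.5 = -1.0000
R = Δx/(sin θ' − sin θ) = -1.5000
v = R·ω = -1.5000·-1.0000 = 1.5000

v = 1.5000, ω = -1.0000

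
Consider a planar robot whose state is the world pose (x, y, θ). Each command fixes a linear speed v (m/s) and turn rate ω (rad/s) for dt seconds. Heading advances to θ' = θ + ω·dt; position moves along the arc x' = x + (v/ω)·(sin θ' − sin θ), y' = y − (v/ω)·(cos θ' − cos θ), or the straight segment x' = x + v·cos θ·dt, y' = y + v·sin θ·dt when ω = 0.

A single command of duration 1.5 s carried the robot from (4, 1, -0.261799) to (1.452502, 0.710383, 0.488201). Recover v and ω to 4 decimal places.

Δθ = 0.488201 − -0.261799 = 0.750000
ω = Δθ/dt = 0.750000/1.5 = 0.5000
R = Δx/(sin θ' − sin θ) = -3.5000
v = R·ω = -3.5000·0.5000 = -1.7500

v = -1.7500, ω = 0.5000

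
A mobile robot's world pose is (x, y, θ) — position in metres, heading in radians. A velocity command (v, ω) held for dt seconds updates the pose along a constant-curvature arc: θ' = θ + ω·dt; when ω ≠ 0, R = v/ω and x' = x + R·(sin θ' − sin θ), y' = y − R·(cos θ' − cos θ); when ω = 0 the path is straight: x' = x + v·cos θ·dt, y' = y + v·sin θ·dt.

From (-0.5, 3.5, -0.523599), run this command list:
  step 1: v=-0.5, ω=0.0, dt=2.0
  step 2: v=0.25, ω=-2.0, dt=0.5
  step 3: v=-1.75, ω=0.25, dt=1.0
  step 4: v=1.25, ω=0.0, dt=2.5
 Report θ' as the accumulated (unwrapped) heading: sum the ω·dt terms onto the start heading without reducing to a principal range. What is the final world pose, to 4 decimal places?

(-0.6876, 2.6293, -1.2736)

step 1: θ'=-0.5236 (straight) → pose (-1.3660, 4.0000, -0.5236)
step 2: θ'=-1.5236 (R=-0.1250) → pose (-1.3037, 3.8976, -1.5236)
step 3: θ'=-1.2736 (R=-7.0000) → pose (-1.6027, 5.6173, -1.2736)
step 4: θ'=-1.2736 (straight) → pose (-0.6876, 2.6293, -1.2736)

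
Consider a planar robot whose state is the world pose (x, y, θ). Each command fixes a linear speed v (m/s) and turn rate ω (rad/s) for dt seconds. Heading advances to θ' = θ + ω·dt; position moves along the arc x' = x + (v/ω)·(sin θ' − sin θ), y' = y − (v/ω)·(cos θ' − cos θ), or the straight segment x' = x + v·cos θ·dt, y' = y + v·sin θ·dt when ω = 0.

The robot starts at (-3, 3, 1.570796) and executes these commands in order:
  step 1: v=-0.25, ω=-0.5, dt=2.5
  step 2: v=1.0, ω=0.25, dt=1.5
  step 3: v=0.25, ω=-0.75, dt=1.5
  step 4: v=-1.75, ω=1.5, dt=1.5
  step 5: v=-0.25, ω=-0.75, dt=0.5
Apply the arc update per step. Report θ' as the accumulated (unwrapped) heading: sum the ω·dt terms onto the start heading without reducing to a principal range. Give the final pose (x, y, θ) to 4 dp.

step 1: θ'=0.3208 (R=0.5000) → pose (-3.3423, 2.5255, 0.3208)
step 2: θ'=0.6958 (R=4.0000) → pose (-2.0396, 3.2513, 0.6958)
step 3: θ'=-0.4292 (R=-0.3333) → pose (-1.6873, 3.2985, -0.4292)
step 4: θ'=1.8208 (R=-1.1667) → pose (-3.3032, 1.9490, 1.8208)
step 5: θ'=1.4458 (R=0.3333) → pose (-3.2954, 1.8250, 1.4458)

(-3.2954, 1.8250, 1.4458)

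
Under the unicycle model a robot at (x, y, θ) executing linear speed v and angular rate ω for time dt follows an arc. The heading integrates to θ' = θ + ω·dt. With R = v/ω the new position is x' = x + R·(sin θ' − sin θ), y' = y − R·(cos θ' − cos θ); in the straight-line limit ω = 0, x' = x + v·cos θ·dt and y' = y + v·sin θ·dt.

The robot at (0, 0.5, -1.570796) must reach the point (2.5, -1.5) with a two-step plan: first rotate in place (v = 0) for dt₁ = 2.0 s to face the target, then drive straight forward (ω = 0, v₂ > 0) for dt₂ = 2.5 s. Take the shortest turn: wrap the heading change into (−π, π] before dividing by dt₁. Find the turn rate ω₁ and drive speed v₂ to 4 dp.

ω₁ = 0.4480, v₂ = 1.2806

heading to target = atan2(-1.5−0.5, 2.5−0) = -0.6747
Δθ = wrap(-0.6747 − -1.5708) = 0.8961; ω₁ = Δθ/dt₁ = 0.4480
distance = √((2.5−0)² + (-1.5−0.5)²) = 3.2016; v₂ = distance/dt₂ = 1.2806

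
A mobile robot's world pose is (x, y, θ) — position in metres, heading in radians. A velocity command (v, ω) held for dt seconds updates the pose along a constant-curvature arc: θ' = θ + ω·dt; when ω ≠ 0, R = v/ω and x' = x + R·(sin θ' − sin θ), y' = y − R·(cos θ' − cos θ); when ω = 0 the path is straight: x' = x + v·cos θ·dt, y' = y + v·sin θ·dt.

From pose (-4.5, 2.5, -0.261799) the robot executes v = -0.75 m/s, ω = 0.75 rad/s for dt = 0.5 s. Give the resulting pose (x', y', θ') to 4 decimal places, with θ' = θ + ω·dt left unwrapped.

θ' = -0.2618 + 0.75·0.5 = 0.1132
R = v/ω = -0.75/0.75 = -1.0000
x' = -4.5 + -1.0000·(sin 0.1132 − sin -0.2618) = -4.8718
y' = 2.5 − -1.0000·(cos 0.1132 − cos -0.2618) = 2.5277

(-4.8718, 2.5277, 0.1132)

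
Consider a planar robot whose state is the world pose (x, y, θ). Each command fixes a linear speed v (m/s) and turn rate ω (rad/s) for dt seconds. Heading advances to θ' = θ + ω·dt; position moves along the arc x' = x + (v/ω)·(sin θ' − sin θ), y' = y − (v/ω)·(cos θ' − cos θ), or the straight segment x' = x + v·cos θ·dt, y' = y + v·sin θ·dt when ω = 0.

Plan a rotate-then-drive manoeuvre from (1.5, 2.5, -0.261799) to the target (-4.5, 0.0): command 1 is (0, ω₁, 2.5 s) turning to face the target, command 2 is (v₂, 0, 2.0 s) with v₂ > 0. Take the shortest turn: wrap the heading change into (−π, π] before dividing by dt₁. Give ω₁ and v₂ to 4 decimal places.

heading to target = atan2(0−2.5, -4.5−1.5) = -2.7468
Δθ = wrap(-2.7468 − -0.2618) = -2.4850; ω₁ = Δθ/dt₁ = -0.9940
distance = √((-4.5−1.5)² + (0−2.5)²) = 6.5000; v₂ = distance/dt₂ = 3.2500

ω₁ = -0.9940, v₂ = 3.2500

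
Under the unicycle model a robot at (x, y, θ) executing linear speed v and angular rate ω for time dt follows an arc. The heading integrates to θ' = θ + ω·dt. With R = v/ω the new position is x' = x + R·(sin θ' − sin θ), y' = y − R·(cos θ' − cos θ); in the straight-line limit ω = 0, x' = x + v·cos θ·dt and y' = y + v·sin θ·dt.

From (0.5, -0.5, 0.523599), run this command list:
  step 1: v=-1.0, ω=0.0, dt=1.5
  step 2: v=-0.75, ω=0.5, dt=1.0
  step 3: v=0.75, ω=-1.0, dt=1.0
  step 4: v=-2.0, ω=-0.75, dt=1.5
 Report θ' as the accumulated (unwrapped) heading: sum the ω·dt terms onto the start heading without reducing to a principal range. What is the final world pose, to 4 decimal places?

step 1: θ'=0.5236 (straight) → pose (-0.7990, -1.2500, 0.5236)
step 2: θ'=1.0236 (R=-1.5000) → pose (-1.3300, -1.7686, 1.0236)
step 3: θ'=0.0236 (R=-0.7500) → pose (-0.7072, -1.4090, 0.0236)
step 4: θ'=-1.1014 (R=2.6667) → pose (-3.1484, 0.0506, -1.1014)

(-3.1484, 0.0506, -1.1014)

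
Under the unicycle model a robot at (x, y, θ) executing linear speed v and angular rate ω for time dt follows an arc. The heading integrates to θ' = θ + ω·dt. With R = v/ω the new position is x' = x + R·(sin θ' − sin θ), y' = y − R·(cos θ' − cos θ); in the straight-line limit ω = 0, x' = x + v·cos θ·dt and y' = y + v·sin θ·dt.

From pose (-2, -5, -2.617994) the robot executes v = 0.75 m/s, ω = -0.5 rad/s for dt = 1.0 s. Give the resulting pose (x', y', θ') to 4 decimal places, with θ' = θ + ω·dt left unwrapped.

θ' = -2.6180 + -0.5·1.0 = -3.1180
R = v/ω = 0.75/-0.5 = -1.5000
x' = -2 + -1.5000·(sin -3.1180 − sin -2.6180) = -2.7146
y' = -5 − -1.5000·(cos -3.1180 − cos -2.6180) = -5.2005

(-2.7146, -5.2005, -3.1180)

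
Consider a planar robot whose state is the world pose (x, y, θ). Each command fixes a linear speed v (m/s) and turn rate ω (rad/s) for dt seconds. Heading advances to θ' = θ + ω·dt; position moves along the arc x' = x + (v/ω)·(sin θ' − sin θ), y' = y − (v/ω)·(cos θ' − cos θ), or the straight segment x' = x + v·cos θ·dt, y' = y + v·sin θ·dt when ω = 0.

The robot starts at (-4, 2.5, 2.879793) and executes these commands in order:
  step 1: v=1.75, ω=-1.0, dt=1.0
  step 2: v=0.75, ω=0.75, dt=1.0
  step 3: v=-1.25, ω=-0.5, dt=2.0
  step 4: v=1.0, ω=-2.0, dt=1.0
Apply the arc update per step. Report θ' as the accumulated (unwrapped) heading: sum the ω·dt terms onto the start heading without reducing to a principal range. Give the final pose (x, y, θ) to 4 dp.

step 1: θ'=1.8798 (R=-1.7500) → pose (-5.2142, 3.6582, 1.8798)
step 2: θ'=2.6298 (R=1.0000) → pose (-5.6771, 4.2260, 2.6298)
step 3: θ'=1.6298 (R=2.5000) → pose (-4.4058, 2.1937, 1.6298)
step 4: θ'=-0.3702 (R=-0.5000) → pose (-3.7258, 2.6893, -0.3702)

(-3.7258, 2.6893, -0.3702)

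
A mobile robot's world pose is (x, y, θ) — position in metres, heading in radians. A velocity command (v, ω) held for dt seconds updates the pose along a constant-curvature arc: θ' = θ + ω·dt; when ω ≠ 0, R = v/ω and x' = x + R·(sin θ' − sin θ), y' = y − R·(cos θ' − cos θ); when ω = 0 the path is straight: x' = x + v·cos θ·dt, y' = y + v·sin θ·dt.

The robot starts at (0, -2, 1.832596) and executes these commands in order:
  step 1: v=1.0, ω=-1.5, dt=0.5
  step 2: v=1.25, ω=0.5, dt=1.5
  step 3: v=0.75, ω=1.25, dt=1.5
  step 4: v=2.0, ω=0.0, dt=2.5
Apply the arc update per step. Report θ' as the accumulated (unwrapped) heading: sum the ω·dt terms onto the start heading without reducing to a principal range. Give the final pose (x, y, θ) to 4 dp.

step 1: θ'=1.0826 (R=-0.6667) → pose (0.0552, -1.5148, 1.0826)
step 2: θ'=1.8326 (R=2.5000) → pose (0.2620, 0.3049, 1.8326)
step 3: θ'=3.7076 (R=0.6000) → pose (-0.6393, 0.6560, 3.7076)
step 4: θ'=3.7076 (straight) → pose (-4.8595, -2.0253, 3.7076)

(-4.8595, -2.0253, 3.7076)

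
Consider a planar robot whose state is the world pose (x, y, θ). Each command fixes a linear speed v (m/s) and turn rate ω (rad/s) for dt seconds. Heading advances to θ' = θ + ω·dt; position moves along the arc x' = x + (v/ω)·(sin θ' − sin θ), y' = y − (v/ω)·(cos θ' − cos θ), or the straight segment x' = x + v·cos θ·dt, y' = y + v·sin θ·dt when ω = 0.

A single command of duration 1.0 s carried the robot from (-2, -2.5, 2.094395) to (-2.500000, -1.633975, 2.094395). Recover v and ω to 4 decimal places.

Δθ = 2.094395 − 2.094395 = 0.000000
ω = Δθ/dt = 0.000000/1.0 = 0.0000
ω = 0 → v = (Δx·cos θ + Δy·sin θ)/dt = 1.0000

v = 1.0000, ω = 0.0000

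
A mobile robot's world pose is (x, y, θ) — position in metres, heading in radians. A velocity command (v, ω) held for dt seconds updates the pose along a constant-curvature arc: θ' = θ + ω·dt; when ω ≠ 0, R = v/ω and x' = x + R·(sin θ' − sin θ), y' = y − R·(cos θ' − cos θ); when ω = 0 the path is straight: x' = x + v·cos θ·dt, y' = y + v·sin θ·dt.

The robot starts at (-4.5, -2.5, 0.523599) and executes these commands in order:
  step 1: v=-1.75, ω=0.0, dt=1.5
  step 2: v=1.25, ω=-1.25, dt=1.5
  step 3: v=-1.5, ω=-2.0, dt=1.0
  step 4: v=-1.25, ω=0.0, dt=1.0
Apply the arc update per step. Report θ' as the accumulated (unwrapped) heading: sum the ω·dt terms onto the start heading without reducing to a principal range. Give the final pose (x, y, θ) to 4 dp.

(-3.1865, -3.8244, -3.3514)

step 1: θ'=0.5236 (straight) → pose (-6.7733, -3.8125, 0.5236)
step 2: θ'=-1.3514 (R=-1.0000) → pose (-5.2973, -4.4609, -1.3514)
step 3: θ'=-3.3514 (R=0.7500) → pose (-4.4091, -3.5641, -3.3514)
step 4: θ'=-3.3514 (straight) → pose (-3.1865, -3.8244, -3.3514)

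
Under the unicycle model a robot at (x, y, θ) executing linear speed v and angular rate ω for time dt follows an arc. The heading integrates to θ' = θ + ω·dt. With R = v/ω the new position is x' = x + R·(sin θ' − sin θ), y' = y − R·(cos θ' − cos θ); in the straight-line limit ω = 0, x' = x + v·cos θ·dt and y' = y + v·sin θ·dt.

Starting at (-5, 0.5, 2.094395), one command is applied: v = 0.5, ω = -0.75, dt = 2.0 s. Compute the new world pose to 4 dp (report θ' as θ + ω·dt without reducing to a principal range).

(-4.7960, 1.3857, 0.5944)

θ' = 2.0944 + -0.75·2.0 = 0.5944
R = v/ω = 0.5/-0.75 = -0.6667
x' = -5 + -0.6667·(sin 0.5944 − sin 2.0944) = -4.7960
y' = 0.5 − -0.6667·(cos 0.5944 − cos 2.0944) = 1.3857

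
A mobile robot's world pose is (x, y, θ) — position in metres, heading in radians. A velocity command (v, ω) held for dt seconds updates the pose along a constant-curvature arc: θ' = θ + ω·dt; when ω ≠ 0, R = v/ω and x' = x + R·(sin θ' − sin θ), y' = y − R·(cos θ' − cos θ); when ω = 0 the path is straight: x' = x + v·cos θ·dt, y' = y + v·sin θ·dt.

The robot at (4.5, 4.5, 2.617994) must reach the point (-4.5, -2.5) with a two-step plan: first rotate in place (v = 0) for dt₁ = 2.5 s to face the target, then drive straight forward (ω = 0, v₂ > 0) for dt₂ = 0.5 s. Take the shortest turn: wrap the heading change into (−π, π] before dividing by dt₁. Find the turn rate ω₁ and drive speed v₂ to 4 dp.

heading to target = atan2(-2.5−4.5, -4.5−4.5) = -2.4805
Δθ = wrap(-2.4805 − 2.6180) = 1.1846; ω₁ = Δθ/dt₁ = 0.4739
distance = √((-4.5−4.5)² + (-2.5−4.5)²) = 11.4018; v₂ = distance/dt₂ = 22.8035

ω₁ = 0.4739, v₂ = 22.8035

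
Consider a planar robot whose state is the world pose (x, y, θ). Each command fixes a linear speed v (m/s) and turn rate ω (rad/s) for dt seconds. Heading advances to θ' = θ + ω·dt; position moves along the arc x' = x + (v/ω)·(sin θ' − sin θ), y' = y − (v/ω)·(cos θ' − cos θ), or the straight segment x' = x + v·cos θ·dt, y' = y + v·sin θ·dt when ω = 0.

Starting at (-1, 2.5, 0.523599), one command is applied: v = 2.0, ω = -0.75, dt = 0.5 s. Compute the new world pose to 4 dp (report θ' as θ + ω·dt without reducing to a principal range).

(-0.0615, 2.8279, 0.1486)

θ' = 0.5236 + -0.75·0.5 = 0.1486
R = v/ω = 2.0/-0.75 = -2.6667
x' = -1 + -2.6667·(sin 0.1486 − sin 0.5236) = -0.0615
y' = 2.5 − -2.6667·(cos 0.1486 − cos 0.5236) = 2.8279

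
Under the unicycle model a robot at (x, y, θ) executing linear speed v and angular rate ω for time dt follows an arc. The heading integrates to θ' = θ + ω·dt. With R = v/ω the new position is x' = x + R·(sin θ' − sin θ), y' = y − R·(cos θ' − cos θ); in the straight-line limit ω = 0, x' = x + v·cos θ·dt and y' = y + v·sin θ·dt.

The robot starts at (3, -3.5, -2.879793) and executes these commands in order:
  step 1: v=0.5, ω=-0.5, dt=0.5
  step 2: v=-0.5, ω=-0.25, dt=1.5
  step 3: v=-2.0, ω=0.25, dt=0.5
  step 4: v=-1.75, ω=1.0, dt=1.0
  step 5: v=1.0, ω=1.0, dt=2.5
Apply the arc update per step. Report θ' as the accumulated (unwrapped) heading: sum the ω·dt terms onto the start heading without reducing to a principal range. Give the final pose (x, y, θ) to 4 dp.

(6.8726, -5.2424, 0.1202)

step 1: θ'=-3.1298 (R=-1.0000) → pose (2.7530, -3.5340, -3.1298)
step 2: θ'=-3.5048 (R=2.0000) → pose (3.4871, -3.6643, -3.5048)
step 3: θ'=-3.3798 (R=-8.0000) → pose (4.4416, -3.9603, -3.3798)
step 4: θ'=-2.3798 (R=-1.7500) → pose (6.0624, -3.5260, -2.3798)
step 5: θ'=0.1202 (R=1.0000) → pose (6.8726, -5.2424, 0.1202)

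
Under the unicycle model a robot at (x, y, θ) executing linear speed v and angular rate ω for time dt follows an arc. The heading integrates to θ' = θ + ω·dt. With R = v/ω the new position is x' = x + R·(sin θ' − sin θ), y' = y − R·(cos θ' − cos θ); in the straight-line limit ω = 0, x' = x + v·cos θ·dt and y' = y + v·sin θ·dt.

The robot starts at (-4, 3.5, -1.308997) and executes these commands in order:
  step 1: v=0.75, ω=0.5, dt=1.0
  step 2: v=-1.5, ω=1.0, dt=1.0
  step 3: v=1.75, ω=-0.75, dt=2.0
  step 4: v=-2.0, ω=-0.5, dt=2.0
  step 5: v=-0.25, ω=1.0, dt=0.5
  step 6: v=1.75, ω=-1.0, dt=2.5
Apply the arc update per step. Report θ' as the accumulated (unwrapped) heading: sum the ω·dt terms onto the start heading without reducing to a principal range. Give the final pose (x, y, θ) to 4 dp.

(-4.6570, 5.1656, -4.3090)

step 1: θ'=-0.8090 (R=1.5000) → pose (-3.6365, 2.8529, -0.8090)
step 2: θ'=0.1910 (R=-1.5000) → pose (-5.0067, 3.2903, 0.1910)
step 3: θ'=-1.3090 (R=-2.3333) → pose (-2.3099, 1.6033, -1.3090)
step 4: θ'=-2.3090 (R=4.0000) → pose (-1.4049, 5.3304, -2.3090)
step 5: θ'=-1.8090 (R=-0.2500) → pose (-1.3469, 5.4396, -1.8090)
step 6: θ'=-4.3090 (R=-1.7500) → pose (-4.6570, 5.1656, -4.3090)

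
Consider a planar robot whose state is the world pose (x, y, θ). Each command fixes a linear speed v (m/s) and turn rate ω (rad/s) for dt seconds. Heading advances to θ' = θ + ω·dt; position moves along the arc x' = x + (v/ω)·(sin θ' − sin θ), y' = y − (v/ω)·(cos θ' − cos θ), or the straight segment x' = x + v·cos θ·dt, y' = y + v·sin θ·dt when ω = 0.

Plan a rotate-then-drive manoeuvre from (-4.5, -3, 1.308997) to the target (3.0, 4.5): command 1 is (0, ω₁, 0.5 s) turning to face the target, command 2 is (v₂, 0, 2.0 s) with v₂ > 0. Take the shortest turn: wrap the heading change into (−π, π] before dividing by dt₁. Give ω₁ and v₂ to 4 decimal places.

ω₁ = -1.0472, v₂ = 5.3033

heading to target = atan2(4.5−-3, 3−-4.5) = 0.7854
Δθ = wrap(0.7854 − 1.3090) = -0.5236; ω₁ = Δθ/dt₁ = -1.0472
distance = √((3−-4.5)² + (4.5−-3)²) = 10.6066; v₂ = distance/dt₂ = 5.3033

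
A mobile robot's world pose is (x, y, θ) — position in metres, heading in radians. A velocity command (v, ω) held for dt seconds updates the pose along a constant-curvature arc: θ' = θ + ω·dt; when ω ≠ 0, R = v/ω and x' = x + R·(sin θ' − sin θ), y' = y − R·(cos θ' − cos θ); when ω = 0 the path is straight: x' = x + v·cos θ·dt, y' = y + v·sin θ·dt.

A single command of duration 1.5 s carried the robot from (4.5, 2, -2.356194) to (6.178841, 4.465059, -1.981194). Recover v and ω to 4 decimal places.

v = -2.0000, ω = 0.2500

Δθ = -1.981194 − -2.356194 = 0.375000
ω = Δθ/dt = 0.375000/1.5 = 0.2500
R = −Δy/(cos θ' − cos θ) = -8.0000
v = R·ω = -8.0000·0.2500 = -2.0000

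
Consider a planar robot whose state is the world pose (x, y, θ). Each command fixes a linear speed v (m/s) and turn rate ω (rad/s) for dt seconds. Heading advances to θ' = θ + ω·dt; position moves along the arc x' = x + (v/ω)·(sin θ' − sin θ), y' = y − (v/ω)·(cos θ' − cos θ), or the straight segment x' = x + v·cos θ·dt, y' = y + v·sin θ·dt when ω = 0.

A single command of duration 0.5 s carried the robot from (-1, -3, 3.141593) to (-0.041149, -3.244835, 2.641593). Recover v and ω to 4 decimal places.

Δθ = 2.641593 − 3.141593 = -0.500000
ω = Δθ/dt = -0.500000/0.5 = -1.0000
R = Δx/(sin θ' − sin θ) = 2.0000
v = R·ω = 2.0000·-1.0000 = -2.0000

v = -2.0000, ω = -1.0000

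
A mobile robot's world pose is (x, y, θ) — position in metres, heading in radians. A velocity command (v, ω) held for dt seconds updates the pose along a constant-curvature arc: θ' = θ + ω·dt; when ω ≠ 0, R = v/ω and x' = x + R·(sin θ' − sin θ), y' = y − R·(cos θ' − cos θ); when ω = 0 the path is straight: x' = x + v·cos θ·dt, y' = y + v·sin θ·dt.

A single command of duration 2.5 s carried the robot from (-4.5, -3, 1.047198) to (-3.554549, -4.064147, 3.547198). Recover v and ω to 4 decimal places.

Δθ = 3.547198 − 1.047198 = 2.500000
ω = Δθ/dt = 2.500000/2.5 = 1.0000
R = −Δy/(cos θ' − cos θ) = -0.7500
v = R·ω = -0.7500·1.0000 = -0.7500

v = -0.7500, ω = 1.0000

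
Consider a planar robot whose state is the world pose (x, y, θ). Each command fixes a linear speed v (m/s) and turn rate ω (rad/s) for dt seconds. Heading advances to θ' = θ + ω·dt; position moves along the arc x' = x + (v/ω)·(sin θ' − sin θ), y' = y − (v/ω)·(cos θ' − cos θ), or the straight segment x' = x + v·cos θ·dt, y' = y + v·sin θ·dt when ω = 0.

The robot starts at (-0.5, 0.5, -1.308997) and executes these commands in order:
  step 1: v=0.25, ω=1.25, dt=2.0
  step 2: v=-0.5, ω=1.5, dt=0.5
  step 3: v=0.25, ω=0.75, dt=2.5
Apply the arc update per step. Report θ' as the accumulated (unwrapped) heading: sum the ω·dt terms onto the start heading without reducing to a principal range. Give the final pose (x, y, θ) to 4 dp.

step 1: θ'=1.1910 (R=0.2000) → pose (-0.1211, 0.4776, 1.1910)
step 2: θ'=1.9410 (R=-0.3333) → pose (-0.1222, 0.2334, 1.9410)
step 3: θ'=3.8160 (R=0.3333) → pose (-0.6411, 0.3732, 3.8160)

(-0.6411, 0.3732, 3.8160)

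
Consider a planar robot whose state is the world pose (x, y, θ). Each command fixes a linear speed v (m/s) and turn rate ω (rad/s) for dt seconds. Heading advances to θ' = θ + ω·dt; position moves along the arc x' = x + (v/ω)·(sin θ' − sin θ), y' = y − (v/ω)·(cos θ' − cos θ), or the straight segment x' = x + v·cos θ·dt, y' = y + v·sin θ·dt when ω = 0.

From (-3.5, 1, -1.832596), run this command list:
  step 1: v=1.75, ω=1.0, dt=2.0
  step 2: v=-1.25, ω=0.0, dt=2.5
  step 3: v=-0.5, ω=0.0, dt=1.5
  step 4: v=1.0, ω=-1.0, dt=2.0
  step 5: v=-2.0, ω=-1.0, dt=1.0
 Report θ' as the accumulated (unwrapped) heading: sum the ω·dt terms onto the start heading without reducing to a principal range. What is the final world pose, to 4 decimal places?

(-2.8827, -1.6813, -2.8326)

step 1: θ'=0.1674 (R=1.7500) → pose (-1.5180, -1.1785, 0.1674)
step 2: θ'=0.1674 (straight) → pose (-4.5994, -1.6992, 0.1674)
step 3: θ'=0.1674 (straight) → pose (-5.3389, -1.8241, 0.1674)
step 4: θ'=-1.8326 (R=-1.0000) → pose (-4.2063, -3.0690, -1.8326)
step 5: θ'=-2.8326 (R=2.0000) → pose (-2.8827, -1.6813, -2.8326)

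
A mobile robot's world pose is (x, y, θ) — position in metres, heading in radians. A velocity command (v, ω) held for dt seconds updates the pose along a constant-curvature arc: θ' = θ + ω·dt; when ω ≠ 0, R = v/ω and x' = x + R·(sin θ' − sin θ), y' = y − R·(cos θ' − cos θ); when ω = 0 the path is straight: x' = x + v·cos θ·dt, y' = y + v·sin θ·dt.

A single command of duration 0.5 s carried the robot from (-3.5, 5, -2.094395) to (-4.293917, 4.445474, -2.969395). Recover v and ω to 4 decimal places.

v = 2.0000, ω = -1.7500

Δθ = -2.969395 − -2.094395 = -0.875000
ω = Δθ/dt = -0.875000/0.5 = -1.7500
R = Δx/(sin θ' − sin θ) = -1.1429
v = R·ω = -1.1429·-1.7500 = 2.0000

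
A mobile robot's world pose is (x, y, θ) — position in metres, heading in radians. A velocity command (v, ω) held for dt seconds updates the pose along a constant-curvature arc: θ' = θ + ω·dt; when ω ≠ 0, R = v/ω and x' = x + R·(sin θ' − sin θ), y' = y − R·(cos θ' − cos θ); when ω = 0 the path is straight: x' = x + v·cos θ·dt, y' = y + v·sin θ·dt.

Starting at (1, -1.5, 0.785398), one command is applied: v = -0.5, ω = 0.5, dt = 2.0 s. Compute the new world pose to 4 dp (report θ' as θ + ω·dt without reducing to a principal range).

θ' = 0.7854 + 0.5·2.0 = 1.7854
R = v/ω = -0.5/0.5 = -1.0000
x' = 1 + -1.0000·(sin 1.7854 − sin 0.7854) = 0.7300
y' = -1.5 − -1.0000·(cos 1.7854 − cos 0.7854) = -2.4201

(0.7300, -2.4201, 1.7854)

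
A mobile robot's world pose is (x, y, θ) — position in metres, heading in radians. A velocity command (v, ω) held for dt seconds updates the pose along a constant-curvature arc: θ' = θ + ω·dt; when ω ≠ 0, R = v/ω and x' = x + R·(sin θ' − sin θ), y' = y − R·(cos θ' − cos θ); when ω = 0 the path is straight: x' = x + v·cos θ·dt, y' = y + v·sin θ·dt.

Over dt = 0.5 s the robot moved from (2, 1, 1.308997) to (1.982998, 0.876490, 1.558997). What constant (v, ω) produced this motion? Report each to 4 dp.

v = -0.2500, ω = 0.5000

Δθ = 1.558997 − 1.308997 = 0.250000
ω = Δθ/dt = 0.250000/0.5 = 0.5000
R = −Δy/(cos θ' − cos θ) = -0.5000
v = R·ω = -0.5000·0.5000 = -0.2500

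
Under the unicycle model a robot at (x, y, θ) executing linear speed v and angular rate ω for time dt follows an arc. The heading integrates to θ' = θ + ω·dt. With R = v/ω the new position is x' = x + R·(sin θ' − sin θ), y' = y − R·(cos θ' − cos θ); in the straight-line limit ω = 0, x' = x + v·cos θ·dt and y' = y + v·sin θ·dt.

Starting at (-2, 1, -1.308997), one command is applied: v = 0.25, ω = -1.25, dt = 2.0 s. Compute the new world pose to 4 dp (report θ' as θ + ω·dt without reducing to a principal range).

θ' = -1.3090 + -1.25·2.0 = -3.8090
R = v/ω = 0.25/-1.25 = -0.2000
x' = -2 + -0.2000·(sin -3.8090 − sin -1.3090) = -2.3170
y' = 1 − -0.2000·(cos -3.8090 − cos -1.3090) = 0.7912

(-2.3170, 0.7912, -3.8090)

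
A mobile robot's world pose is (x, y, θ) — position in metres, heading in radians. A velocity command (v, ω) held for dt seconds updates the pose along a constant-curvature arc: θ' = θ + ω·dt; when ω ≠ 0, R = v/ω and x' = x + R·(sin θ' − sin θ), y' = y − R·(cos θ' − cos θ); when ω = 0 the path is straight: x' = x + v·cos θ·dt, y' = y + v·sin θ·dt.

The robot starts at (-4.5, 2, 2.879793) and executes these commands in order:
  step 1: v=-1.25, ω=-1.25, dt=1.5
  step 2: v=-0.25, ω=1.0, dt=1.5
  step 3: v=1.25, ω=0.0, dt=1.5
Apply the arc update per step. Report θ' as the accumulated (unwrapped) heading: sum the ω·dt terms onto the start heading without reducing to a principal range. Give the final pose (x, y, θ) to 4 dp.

(-5.3599, 1.2777, 2.5048)

step 1: θ'=1.0048 (R=1.0000) → pose (-3.9148, 0.4978, 1.0048)
step 2: θ'=2.5048 (R=-0.2500) → pose (-3.8524, 0.1627, 2.5048)
step 3: θ'=2.5048 (straight) → pose (-5.3599, 1.2777, 2.5048)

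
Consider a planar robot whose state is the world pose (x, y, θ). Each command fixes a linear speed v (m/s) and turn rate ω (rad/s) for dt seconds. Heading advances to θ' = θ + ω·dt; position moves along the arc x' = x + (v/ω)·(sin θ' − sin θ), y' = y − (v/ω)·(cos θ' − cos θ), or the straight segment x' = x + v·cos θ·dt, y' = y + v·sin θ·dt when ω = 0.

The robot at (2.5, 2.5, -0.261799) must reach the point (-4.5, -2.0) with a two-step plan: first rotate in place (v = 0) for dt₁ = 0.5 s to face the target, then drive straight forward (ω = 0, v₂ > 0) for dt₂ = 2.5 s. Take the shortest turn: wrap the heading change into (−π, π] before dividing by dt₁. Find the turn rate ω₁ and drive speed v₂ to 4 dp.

heading to target = atan2(-2−2.5, -4.5−2.5) = -2.5703
Δθ = wrap(-2.5703 − -0.2618) = -2.3085; ω₁ = Δθ/dt₁ = -4.6169
distance = √((-4.5−2.5)² + (-2−2.5)²) = 8.3217; v₂ = distance/dt₂ = 3.3287

ω₁ = -4.6169, v₂ = 3.3287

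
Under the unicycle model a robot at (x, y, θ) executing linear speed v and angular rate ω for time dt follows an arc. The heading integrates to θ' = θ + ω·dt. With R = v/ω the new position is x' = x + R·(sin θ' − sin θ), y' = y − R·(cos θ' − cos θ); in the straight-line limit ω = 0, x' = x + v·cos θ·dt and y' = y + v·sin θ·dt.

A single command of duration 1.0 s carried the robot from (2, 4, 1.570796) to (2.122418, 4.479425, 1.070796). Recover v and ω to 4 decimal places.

Δθ = 1.070796 − 1.570796 = -0.500000
ω = Δθ/dt = -0.500000/1.0 = -0.5000
R = −Δy/(cos θ' − cos θ) = -1.0000
v = R·ω = -1.0000·-0.5000 = 0.5000

v = 0.5000, ω = -0.5000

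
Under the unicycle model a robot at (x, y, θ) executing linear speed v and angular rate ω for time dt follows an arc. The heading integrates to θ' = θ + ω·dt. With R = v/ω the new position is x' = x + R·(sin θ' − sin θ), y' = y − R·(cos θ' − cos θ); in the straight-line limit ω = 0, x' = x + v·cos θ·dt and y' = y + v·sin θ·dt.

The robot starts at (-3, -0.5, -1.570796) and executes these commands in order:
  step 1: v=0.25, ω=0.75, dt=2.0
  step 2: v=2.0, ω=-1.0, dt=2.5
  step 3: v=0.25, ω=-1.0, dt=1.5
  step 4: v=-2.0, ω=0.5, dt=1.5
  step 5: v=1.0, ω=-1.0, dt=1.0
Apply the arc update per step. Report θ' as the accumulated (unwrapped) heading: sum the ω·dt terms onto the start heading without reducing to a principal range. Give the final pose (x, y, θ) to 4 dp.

step 1: θ'=-0.0708 (R=0.3333) → pose (-2.6902, -0.8325, -0.0708)
step 2: θ'=-2.5708 (R=-2.0000) → pose (-1.7511, -4.5104, -2.5708)
step 3: θ'=-4.0708 (R=-0.2500) → pose (-2.0865, -4.4497, -4.0708)
step 4: θ'=-3.3208 (R=-4.0000) → pose (0.4051, -5.9917, -3.3208)
step 5: θ'=-4.3208 (R=-1.0000) → pose (-0.3409, -5.3894, -4.3208)

(-0.3409, -5.3894, -4.3208)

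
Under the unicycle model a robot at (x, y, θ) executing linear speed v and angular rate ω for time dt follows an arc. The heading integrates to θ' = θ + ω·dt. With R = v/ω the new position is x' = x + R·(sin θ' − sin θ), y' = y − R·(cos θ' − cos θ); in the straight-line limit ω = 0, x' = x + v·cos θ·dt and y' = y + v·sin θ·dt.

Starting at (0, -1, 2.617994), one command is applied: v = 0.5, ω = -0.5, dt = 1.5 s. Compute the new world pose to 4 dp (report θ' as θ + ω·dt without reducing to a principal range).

θ' = 2.6180 + -0.5·1.5 = 1.8680
R = v/ω = 0.5/-0.5 = -1.0000
x' = 0 + -1.0000·(sin 1.8680 − sin 2.6180) = -0.4562
y' = -1 − -1.0000·(cos 1.8680 − cos 2.6180) = -0.4268

(-0.4562, -0.4268, 1.8680)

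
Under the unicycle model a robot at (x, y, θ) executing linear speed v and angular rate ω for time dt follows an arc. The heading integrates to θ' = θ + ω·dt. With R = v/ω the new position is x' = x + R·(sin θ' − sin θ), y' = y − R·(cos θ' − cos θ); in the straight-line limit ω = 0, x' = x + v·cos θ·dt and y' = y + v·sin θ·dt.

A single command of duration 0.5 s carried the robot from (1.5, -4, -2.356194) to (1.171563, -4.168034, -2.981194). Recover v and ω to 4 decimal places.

Δθ = -2.981194 − -2.356194 = -0.625000
ω = Δθ/dt = -0.625000/0.5 = -1.2500
R = Δx/(sin θ' − sin θ) = -0.6000
v = R·ω = -0.6000·-1.2500 = 0.7500

v = 0.7500, ω = -1.2500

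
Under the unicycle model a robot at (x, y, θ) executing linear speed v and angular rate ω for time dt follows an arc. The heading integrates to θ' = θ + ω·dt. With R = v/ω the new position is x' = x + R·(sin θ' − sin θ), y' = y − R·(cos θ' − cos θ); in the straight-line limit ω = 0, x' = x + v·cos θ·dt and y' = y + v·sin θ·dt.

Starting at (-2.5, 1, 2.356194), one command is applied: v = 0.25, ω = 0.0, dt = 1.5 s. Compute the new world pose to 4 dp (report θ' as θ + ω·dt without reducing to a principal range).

θ' = 2.3562 + 0.0·1.5 = 2.3562
ω = 0 → straight: x' = -2.5 + 0.25·cos(2.3562)·1.5 = -2.7652
y' = 1 + 0.25·sin(2.3562)·1.5 = 1.2652

(-2.7652, 1.2652, 2.3562)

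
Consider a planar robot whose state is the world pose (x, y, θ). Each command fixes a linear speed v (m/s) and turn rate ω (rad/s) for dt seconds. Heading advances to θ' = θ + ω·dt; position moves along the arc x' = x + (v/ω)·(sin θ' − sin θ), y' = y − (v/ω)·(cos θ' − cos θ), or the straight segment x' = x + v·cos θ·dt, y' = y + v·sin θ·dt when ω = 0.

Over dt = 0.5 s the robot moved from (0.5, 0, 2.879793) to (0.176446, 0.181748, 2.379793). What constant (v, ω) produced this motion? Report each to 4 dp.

v = 0.7500, ω = -1.0000

Δθ = 2.379793 − 2.879793 = -0.500000
ω = Δθ/dt = -0.500000/0.5 = -1.0000
R = Δx/(sin θ' − sin θ) = -0.7500
v = R·ω = -0.7500·-1.0000 = 0.7500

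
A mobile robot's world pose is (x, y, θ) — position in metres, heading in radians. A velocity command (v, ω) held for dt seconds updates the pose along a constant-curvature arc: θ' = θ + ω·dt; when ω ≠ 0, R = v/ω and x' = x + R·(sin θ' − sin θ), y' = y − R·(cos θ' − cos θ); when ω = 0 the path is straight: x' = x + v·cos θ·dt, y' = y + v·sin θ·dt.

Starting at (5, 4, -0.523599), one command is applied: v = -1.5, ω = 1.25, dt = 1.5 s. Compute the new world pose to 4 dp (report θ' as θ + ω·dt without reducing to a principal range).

(3.2288, 3.2219, 1.3514)

θ' = -0.5236 + 1.25·1.5 = 1.3514
R = v/ω = -1.5/1.25 = -1.2000
x' = 5 + -1.2000·(sin 1.3514 − sin -0.5236) = 3.2288
y' = 4 − -1.2000·(cos 1.3514 − cos -0.5236) = 3.2219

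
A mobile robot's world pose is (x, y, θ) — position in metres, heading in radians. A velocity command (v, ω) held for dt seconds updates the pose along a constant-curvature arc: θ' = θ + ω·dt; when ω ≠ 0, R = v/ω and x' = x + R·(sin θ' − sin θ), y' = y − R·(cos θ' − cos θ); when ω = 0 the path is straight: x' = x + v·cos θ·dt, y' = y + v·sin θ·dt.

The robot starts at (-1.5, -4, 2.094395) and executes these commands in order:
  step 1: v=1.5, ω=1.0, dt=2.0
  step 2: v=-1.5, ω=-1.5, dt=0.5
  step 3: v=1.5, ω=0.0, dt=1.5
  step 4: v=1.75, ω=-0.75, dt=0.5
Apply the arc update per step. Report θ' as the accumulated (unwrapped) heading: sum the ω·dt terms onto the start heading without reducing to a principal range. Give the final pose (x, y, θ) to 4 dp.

(-6.4816, -3.9473, 2.9694)

step 1: θ'=4.0944 (R=1.5000) → pose (-4.0216, -3.8809, 4.0944)
step 2: θ'=3.3444 (R=1.0000) → pose (-3.4080, -3.4808, 3.3444)
step 3: θ'=3.3444 (straight) → pose (-5.6119, -3.9340, 3.3444)
step 4: θ'=2.9694 (R=-2.3333) → pose (-6.4816, -3.9473, 2.9694)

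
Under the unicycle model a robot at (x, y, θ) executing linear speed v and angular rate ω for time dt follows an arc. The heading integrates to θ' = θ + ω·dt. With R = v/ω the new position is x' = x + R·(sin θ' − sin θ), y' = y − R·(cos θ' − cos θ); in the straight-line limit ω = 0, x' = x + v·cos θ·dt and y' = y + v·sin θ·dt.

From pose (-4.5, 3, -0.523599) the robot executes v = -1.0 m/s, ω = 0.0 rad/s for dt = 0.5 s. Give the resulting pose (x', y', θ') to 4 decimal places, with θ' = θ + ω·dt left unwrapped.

θ' = -0.5236 + 0.0·0.5 = -0.5236
ω = 0 → straight: x' = -4.5 + -1.0·cos(-0.5236)·0.5 = -4.9330
y' = 3 + -1.0·sin(-0.5236)·0.5 = 3.2500

(-4.9330, 3.2500, -0.5236)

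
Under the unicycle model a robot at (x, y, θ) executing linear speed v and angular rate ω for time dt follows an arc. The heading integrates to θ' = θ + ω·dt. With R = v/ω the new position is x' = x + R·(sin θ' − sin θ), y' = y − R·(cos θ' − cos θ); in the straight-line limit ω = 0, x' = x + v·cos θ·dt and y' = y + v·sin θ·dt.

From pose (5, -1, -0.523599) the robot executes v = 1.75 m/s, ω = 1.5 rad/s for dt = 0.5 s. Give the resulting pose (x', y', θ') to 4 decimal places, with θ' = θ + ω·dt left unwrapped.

(5.8452, -1.1265, 0.2264)

θ' = -0.5236 + 1.5·0.5 = 0.2264
R = v/ω = 1.75/1.5 = 1.1667
x' = 5 + 1.1667·(sin 0.2264 − sin -0.5236) = 5.8452
y' = -1 − 1.1667·(cos 0.2264 − cos -0.5236) = -1.1265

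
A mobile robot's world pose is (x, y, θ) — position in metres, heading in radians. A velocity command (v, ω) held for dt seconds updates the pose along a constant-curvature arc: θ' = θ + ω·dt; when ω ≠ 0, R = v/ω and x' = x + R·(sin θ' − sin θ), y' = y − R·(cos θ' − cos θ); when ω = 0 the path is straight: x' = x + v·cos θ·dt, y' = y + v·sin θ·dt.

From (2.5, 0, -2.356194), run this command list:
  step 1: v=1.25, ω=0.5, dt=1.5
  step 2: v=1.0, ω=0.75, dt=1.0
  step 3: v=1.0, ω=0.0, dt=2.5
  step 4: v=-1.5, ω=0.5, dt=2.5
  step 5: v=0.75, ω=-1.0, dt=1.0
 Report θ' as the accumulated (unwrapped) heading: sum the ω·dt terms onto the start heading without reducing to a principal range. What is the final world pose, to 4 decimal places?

step 1: θ'=-1.6062 (R=2.5000) → pose (1.7693, -1.6793, -1.6062)
step 2: θ'=-0.8562 (R=1.3333) → pose (2.0947, -2.6002, -0.8562)
step 3: θ'=-0.8562 (straight) → pose (3.7330, -4.4886, -0.8562)
step 4: θ'=0.3938 (R=-3.0000) → pose (0.3158, -3.6842, 0.3938)
step 5: θ'=-0.6062 (R=-0.7500) → pose (1.0309, -3.7604, -0.6062)

(1.0309, -3.7604, -0.6062)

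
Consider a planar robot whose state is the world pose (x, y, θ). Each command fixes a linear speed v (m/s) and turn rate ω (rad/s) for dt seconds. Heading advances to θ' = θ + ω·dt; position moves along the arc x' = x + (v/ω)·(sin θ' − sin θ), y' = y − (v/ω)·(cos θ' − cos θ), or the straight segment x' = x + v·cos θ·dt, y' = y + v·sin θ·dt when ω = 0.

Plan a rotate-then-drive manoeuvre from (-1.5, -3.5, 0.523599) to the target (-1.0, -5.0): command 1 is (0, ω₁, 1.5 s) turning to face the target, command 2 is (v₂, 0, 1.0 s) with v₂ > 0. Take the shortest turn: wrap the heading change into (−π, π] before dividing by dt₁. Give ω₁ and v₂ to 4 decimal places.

ω₁ = -1.1818, v₂ = 1.5811

heading to target = atan2(-5−-3.5, -1−-1.5) = -1.2490
Δθ = wrap(-1.2490 − 0.5236) = -1.7726; ω₁ = Δθ/dt₁ = -1.1818
distance = √((-1−-1.5)² + (-5−-3.5)²) = 1.5811; v₂ = distance/dt₂ = 1.5811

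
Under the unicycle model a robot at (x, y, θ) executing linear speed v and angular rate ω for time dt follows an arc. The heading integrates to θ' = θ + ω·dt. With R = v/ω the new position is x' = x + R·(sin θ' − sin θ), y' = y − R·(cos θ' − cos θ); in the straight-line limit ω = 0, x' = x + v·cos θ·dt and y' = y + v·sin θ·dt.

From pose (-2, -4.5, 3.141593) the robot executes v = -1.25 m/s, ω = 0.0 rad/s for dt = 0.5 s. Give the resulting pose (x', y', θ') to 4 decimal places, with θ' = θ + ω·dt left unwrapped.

θ' = 3.1416 + 0.0·0.5 = 3.1416
ω = 0 → straight: x' = -2 + -1.25·cos(3.1416)·0.5 = -1.3750
y' = -4.5 + -1.25·sin(3.1416)·0.5 = -4.5000

(-1.3750, -4.5000, 3.1416)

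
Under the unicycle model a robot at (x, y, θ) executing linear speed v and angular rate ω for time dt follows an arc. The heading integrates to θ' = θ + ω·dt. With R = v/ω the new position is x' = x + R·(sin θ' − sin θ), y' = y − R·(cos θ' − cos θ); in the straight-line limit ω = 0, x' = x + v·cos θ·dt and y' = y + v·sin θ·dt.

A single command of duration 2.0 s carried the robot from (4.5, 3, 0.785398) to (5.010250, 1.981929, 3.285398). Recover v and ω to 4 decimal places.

Δθ = 3.285398 − 0.785398 = 2.500000
ω = Δθ/dt = 2.500000/2.0 = 1.2500
R = −Δy/(cos θ' − cos θ) = -0.6000
v = R·ω = -0.6000·1.2500 = -0.7500

v = -0.7500, ω = 1.2500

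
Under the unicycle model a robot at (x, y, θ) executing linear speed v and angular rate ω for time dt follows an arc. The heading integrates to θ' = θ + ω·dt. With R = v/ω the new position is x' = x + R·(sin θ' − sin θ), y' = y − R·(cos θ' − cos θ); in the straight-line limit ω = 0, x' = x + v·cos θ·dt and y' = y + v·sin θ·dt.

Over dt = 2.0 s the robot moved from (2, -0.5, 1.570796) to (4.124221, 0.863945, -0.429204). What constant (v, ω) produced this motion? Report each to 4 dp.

Δθ = -0.429204 − 1.570796 = -2.000000
ω = Δθ/dt = -2.000000/2.0 = -1.0000
R = Δx/(sin θ' − sin θ) = -1.5000
v = R·ω = -1.5000·-1.0000 = 1.5000

v = 1.5000, ω = -1.0000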